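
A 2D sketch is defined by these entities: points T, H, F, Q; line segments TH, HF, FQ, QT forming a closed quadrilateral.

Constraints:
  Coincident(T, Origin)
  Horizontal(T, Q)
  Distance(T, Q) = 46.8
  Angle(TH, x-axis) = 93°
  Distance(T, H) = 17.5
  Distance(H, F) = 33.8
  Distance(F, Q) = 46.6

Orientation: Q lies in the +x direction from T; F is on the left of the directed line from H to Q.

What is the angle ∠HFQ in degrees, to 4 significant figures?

76.57°

Checks: |HF| = 33.80 ✓; |FQ| = 46.60 ✓.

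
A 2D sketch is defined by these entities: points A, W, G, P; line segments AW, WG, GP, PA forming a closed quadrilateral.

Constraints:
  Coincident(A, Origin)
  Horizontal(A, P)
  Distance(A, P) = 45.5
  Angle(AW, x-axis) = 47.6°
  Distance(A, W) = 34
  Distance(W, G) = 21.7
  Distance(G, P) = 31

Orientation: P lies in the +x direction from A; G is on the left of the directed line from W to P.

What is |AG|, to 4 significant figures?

53.65

Checks: |WG| = 21.70 ✓; |GP| = 31.00 ✓.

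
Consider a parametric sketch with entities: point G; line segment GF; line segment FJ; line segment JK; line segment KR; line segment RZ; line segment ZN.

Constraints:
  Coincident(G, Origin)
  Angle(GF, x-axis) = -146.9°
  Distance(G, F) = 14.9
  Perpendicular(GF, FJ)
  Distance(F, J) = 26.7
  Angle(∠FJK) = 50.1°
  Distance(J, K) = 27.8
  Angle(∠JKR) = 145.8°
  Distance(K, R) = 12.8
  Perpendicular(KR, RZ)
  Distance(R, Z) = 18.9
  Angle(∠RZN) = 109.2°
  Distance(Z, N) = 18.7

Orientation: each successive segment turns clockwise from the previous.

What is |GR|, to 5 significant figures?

10.513

G is at the origin; GF runs at -146.9° with length 14.9, so F = (-12.482, -8.1369). GF is perpendicular to FJ, so FJ runs at 123.10°; with |FJ| = 26.7, J = (-27.063, 14.230). ∠FJK = 50.1° gives JK at -6.8000° from the x-axis; with |JK| = 27.8, K = (0.54151, 10.939). ∠JKR = 145.8° gives KR at -41.000° from the x-axis; with |KR| = 12.8, R = (10.202, 2.5410). Then |GR| = |R − G| = 10.513.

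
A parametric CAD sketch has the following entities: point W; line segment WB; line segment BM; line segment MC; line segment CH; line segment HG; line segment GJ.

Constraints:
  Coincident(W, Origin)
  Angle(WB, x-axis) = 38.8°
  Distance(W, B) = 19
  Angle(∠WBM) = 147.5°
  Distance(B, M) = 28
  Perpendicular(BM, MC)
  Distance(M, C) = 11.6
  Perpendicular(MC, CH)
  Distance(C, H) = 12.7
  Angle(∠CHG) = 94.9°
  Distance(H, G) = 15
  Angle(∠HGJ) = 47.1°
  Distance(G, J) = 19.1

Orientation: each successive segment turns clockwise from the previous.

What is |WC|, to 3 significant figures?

44.0

∠WBM = 147.5° gives BM at 6.30° from the x-axis; with |BM| = 28.0, M = (42.6, 15.0). The perpendicularity gives MC at right angles to BM, so MC runs at -83.7°; with |MC| = 11.6, C = (43.9, 3.45). Then |WC| = |C − W| = 44.0.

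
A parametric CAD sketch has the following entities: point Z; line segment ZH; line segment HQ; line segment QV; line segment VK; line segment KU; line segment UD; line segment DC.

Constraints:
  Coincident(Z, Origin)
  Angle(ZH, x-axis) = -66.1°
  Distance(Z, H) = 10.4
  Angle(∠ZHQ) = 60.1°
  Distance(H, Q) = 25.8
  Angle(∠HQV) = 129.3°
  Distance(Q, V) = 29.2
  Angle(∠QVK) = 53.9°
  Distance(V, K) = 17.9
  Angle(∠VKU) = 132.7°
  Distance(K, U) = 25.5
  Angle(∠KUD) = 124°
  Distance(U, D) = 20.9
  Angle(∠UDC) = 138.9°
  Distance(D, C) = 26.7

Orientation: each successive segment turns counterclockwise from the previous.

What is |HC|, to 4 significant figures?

45.29

Z is at the origin; ZH runs at -66.1° with length 10.4, so H = (4.213, -9.508). ∠ZHQ = 60.1° gives HQ at 53.80° from the x-axis; with |HQ| = 25.8, Q = (19.45, 11.31). ∠HQV = 129.3° gives QV at 104.5° from the x-axis; with |QV| = 29.2, V = (12.14, 39.58). ∠QVK = 53.9° gives VK at -129.4° from the x-axis; with |VK| = 17.9, K = (0.7783, 25.75). ∠VKU = 132.7° gives KU at -82.10° from the x-axis; with |KU| = 25.5, U = (4.283, 0.4913). ∠KUD = 124.0° gives UD at -26.10° from the x-axis; with |UD| = 20.9, D = (23.05, -8.703). ∠UDC = 138.9° gives DC at 15.00° from the x-axis; with |DC| = 26.7, C = (48.84, -1.793). Then |HC| = |C − H| = 45.29.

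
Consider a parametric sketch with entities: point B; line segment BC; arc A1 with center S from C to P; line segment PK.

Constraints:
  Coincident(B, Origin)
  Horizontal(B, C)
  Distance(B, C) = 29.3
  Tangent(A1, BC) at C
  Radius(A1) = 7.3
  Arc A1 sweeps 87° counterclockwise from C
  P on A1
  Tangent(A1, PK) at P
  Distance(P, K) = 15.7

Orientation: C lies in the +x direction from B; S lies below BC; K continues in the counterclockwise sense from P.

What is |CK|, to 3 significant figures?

24.0

On A1, C sits at bearing 90° from S; an 87° counterclockwise sweep puts P at bearing 177°, so P = S + 7.3·(cos 177°, sin 177°) = (22.0, -6.92). The tangent condition forces SP to be normal to PK, so PK runs along (−sin 177°, cos 177°); with |PK| = 15.7, K = (21.2, -22.6). Then |CK| = |K − C| = 24.0.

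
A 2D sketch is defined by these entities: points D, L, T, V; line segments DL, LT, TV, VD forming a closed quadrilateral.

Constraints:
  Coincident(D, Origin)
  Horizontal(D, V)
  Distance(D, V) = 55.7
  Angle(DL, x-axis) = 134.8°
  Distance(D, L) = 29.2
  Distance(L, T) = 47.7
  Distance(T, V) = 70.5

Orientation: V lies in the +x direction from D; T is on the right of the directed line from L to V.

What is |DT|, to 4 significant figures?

27.62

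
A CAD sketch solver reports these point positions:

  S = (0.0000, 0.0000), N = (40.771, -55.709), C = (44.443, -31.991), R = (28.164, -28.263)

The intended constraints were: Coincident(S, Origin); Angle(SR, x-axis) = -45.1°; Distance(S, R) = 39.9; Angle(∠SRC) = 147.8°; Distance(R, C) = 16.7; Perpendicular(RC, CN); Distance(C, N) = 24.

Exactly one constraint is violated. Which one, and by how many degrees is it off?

Perpendicular(RC, CN) — off by 4.10°.

S = (0.00, 0.00) ✓; SR at -45.10° ✓; |SR| = 39.90 ✓; ∠SRC = 147.8° ✓; |RC| = 16.70 ✓; ∠(RC, CN) = 85.90° ✗; |CN| = 24.00 ✓.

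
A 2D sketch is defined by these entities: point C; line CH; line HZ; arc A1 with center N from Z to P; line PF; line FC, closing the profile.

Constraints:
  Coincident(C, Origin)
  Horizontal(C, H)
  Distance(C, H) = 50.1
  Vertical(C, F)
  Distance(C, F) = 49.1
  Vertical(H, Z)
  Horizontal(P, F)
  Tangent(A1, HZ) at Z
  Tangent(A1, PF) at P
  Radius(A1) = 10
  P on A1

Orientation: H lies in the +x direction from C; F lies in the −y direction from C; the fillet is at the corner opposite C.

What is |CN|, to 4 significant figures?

56.01

C is at the origin; CH is horizontal with |CH| = 50.1 and H on the +x side, so H = (50.10, 0.000). CF is vertical with |CF| = 49.1 and F on the −y side, so F = (0.000, -49.10). The virtual corner opposite C is at (50.10, -49.10). Tangency of A1 to HZ means the radius NZ is perpendicular to HZ and A1 meets PF tangentially, so NP is at right angles to PF, with radius 10.0, so the center N sits 10.0 in from both sides at N = (40.10, -39.10). Then |CN| = |N − C| = 56.01.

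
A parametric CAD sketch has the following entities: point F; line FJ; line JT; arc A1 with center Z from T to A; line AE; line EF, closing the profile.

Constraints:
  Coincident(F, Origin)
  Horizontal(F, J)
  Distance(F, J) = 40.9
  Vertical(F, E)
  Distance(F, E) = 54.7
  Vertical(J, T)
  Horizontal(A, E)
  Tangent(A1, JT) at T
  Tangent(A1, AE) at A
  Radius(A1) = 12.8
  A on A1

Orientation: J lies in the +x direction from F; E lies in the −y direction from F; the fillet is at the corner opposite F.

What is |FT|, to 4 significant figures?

58.55

F is at the origin; FJ is horizontal with |FJ| = 40.9 and J on the +x side, so J = (40.90, 0.000). FE is vertical with |FE| = 54.7 and E on the −y side, so E = (0.000, -54.70). The virtual corner opposite F is at (40.90, -54.70). A1 meets JT tangentially, so ZT is at right angles to JT and tangency of A1 to AE means the radius ZA is perpendicular to AE, with radius 12.8, so the center Z sits 12.8 in from both sides at Z = (28.10, -41.90). That places the tangent points at T = (40.90, -41.90) on JT and A = (28.10, -54.70) on AE. Then |FT| = |T − F| = 58.55.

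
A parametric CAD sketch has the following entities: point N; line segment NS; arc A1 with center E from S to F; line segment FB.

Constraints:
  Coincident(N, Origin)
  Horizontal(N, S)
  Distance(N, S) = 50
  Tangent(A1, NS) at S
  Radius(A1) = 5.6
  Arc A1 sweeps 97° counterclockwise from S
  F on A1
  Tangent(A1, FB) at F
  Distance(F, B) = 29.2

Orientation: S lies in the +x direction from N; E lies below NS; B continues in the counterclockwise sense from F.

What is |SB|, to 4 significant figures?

35.32

N is at the origin; NS is horizontal with |NS| = 50.0 and S on the +x side, so S = (50.00, 0.000). Since A1 is tangent to NS there, ES ⟂ NS, so E = S + (0, -5.6) = (50.00, -5.600). On A1, S sits at bearing 90° from E; a 97° counterclockwise sweep puts F at bearing 187°, so F = E + 5.6·(cos 187°, sin 187°) = (44.44, -6.282). Tangency of A1 to FB means the radius EF is perpendicular to FB, so FB runs along (−sin 187°, cos 187°); with |FB| = 29.2, B = (48.00, -35.26). Then |SB| = |B − S| = 35.32.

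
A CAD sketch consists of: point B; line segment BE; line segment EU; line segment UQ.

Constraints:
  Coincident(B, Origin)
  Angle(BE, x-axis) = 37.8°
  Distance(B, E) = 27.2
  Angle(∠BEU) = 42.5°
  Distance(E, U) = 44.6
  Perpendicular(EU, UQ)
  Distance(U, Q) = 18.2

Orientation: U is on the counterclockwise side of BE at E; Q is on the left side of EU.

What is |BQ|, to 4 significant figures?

24.55

∠BEU = 42.5°, so EU runs at 37.8° + (180° − 42.5°) = 175.3° from the x-axis; with |EU| = 44.6, U = E + 44.6·(cos 175.3°, sin 175.3°) = (-22.96, 20.33). EU ⟂ UQ; with |UQ| = 18.2 on the left of EU, Q = U + 18.2·(-0.08194, -0.9966) = (-24.45, 2.187). Then |BQ| = |Q − B| = 24.55.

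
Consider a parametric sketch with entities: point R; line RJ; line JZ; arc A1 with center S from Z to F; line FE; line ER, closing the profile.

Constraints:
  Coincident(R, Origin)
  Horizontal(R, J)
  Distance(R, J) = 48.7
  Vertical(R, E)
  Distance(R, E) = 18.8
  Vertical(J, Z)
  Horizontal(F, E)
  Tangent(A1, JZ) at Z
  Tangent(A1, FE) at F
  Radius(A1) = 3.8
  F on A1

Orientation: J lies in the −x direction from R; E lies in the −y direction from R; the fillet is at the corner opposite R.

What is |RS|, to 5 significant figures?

47.339

R is at the origin; RJ is horizontal with |RJ| = 48.7 and J on the −x side, so J = (-48.700, 0.0000). RE is vertical with |RE| = 18.8 and E on the −y side, so E = (0.0000, -18.800). The virtual corner opposite R is at (-48.700, -18.800). Since A1 is tangent to JZ there, SZ ⟂ JZ and the tangent condition forces SF to be normal to FE, with radius 3.8, so the center S sits 3.8 in from both sides at S = (-44.900, -15.000). Then |RS| = |S − R| = 47.339.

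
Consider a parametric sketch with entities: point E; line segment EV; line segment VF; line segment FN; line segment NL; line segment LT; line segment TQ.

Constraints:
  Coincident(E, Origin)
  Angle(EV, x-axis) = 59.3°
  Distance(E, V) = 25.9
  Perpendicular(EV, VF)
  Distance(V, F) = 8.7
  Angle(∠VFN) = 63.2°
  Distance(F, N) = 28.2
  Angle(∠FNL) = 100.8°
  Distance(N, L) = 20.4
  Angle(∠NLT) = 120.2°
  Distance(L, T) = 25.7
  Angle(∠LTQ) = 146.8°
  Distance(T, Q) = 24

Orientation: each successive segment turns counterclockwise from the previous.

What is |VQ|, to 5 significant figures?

35.727

E is at the origin; EV runs at 59.3° with length 25.9, so V = (13.223, 22.270). EV ⟂ VF, so VF runs at 149.30°; with |VF| = 8.7, F = (5.7423, 26.712). ∠VFN = 63.2° gives FN at -93.900° from the x-axis; with |FN| = 28.2, N = (3.8243, -1.4228). ∠FNL = 100.8° gives NL at -14.700° from the x-axis; with |NL| = 20.4, L = (23.557, -6.5995). ∠NLT = 120.2° gives LT at 45.100° from the x-axis; with |LT| = 25.7, T = (41.697, 11.605). ∠LTQ = 146.8° gives TQ at 78.300° from the x-axis; with |TQ| = 24.0, Q = (46.564, 35.106). Then |VQ| = |Q − V| = 35.727.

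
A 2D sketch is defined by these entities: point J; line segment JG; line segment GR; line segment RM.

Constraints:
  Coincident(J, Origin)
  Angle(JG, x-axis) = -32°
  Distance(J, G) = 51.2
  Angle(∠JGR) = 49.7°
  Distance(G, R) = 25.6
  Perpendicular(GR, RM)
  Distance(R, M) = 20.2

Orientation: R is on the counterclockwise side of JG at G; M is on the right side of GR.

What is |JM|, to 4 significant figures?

59.72

∠JGR = 49.7°, so GR runs at -32.0° + (180° − 49.7°) = 98.30° from the x-axis; with |GR| = 25.6, R = G + 25.6·(cos 98.30°, sin 98.30°) = (39.72, -1.800). GR ⟂ RM; with |RM| = 20.2 on the right of GR, M = R + 20.2·(0.9895, 0.1444) = (59.71, 1.116). Then |JM| = |M − J| = 59.72.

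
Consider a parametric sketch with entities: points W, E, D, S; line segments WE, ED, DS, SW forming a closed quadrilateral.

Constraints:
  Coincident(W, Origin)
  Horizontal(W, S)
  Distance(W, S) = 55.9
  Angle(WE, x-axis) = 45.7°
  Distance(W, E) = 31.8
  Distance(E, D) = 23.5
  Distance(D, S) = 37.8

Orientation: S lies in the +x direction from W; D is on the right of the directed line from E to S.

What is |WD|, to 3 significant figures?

18.1

Checks: |WS| = 55.90 ✓; |WE| = 31.80 ✓; |ED| = 23.50 ✓; |DS| = 37.80 ✓.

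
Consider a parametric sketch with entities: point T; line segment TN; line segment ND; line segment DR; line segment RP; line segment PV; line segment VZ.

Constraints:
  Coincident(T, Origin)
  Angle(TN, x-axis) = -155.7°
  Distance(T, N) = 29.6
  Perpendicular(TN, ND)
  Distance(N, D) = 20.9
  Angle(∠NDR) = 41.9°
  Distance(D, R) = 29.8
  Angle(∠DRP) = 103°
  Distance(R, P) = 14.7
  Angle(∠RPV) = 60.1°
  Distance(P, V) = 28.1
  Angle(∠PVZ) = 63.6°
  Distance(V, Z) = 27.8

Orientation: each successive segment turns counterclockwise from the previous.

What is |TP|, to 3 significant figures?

22.5

∠NDR = 41.9° gives DR at 72.4° from the x-axis; with |DR| = 29.8, R = (-9.37, -2.82). ∠DRP = 103.0° gives RP at 149° from the x-axis; with |RP| = 14.7, P = (-22.0, 4.66). Then |TP| = |P − T| = 22.5.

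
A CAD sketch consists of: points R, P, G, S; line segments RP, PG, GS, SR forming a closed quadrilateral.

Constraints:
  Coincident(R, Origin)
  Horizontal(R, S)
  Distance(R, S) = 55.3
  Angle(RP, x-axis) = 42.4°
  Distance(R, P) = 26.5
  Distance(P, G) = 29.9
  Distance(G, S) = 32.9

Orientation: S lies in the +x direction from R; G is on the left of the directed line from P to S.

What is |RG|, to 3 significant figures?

55.9

Checks: |PG| = 29.90 ✓; |GS| = 32.90 ✓.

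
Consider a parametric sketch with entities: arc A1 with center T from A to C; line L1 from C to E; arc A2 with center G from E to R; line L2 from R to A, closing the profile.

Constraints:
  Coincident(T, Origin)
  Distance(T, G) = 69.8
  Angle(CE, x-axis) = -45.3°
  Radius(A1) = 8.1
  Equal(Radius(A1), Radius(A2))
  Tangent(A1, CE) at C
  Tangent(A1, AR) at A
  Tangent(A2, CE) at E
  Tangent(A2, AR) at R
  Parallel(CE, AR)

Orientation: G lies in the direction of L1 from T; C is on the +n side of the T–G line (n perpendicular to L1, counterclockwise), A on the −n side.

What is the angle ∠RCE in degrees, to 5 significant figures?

13.067°

The slot axis is L1's direction at -45.3°, so u = (cos -45.3°, sin -45.3°) = (0.70339, -0.71080) and n = (−sin -45.3°, cos -45.3°) = (0.71080, 0.70339). T is at the origin and G lies 69.8 along u from T, so G = 69.8·u = (49.097, -49.614). Tangency of A1 to both parallel lines with radius 8.1 puts C and A at T ± 8.1·n: C = (5.7575, 5.6975), A = (-5.7575, -5.6975). Equal radii place E and R the same way about G: E = G + 8.1·n = (54.854, -43.916), R = G − 8.1·n = (43.339, -55.311). Then cos ∠RCE = CR·CE / (|CR||CE|), giving 13.067°.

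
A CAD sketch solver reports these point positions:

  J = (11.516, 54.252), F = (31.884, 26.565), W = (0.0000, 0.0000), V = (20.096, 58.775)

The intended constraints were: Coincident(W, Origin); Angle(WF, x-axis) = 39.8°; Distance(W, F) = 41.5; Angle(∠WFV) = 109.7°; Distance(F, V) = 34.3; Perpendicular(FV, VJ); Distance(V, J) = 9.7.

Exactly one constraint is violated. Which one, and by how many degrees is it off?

Perpendicular(FV, VJ) — off by 7.69°.

W = (0.00, 0.00) ✓; WF at 39.80° ✓; |WF| = 41.50 ✓; ∠WFV = 109.7° ✓; |FV| = 34.30 ✓; ∠(FV, VJ) = 97.69° ✗; |VJ| = 9.699 ✓.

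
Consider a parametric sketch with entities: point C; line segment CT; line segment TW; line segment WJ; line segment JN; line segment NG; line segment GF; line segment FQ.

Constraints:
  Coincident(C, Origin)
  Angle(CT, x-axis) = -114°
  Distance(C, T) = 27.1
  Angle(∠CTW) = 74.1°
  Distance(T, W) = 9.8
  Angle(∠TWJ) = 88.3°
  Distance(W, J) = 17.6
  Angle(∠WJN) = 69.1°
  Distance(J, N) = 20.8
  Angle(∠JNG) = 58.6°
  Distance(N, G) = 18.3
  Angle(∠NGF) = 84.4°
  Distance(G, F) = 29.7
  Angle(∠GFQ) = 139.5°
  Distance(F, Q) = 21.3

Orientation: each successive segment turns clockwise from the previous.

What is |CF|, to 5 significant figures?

12.588

∠JNG = 58.6° gives NG at 176.10° from the x-axis; with |NG| = 18.3, G = (-15.509, -22.515). ∠NGF = 84.4° gives GF at 80.500° from the x-axis; with |GF| = 29.7, F = (-10.607, 6.7779). Then |CF| = |F − C| = 12.588.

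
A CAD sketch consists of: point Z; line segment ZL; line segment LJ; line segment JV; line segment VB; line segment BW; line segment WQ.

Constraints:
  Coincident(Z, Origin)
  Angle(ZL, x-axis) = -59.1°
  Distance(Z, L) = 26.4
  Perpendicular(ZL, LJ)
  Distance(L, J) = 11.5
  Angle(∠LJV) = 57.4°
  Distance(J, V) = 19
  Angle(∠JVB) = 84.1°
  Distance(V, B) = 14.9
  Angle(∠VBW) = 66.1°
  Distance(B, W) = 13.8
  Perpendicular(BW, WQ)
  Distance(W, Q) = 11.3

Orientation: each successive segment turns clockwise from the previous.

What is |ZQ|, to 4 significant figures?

17.54

Z is at the origin; ZL runs at -59.1° with length 26.4, so L = (13.56, -22.65). ZL is perpendicular to LJ, so LJ runs at -149.1°; with |LJ| = 11.5, J = (3.690, -28.56). ∠LJV = 57.4° gives JV at 88.30° from the x-axis; with |JV| = 19.0, V = (4.253, -9.567). ∠JVB = 84.1° gives VB at -7.600° from the x-axis; with |VB| = 14.9, B = (19.02, -11.54). ∠VBW = 66.1° gives BW at -121.5° from the x-axis; with |BW| = 13.8, W = (11.81, -23.30). BW ⟂ WQ, so WQ runs at 148.5°; with |WQ| = 11.3, Q = (2.177, -17.40). Then |ZQ| = |Q − Z| = 17.54.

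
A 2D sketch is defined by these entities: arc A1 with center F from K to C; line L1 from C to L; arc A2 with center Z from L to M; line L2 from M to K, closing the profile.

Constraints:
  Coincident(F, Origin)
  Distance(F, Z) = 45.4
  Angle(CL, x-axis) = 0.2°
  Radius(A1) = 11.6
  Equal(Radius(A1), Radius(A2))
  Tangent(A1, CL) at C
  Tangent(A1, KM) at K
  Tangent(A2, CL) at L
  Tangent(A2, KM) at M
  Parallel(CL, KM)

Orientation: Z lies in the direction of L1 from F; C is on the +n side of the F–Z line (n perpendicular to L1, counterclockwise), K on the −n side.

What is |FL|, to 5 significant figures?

46.859

The slot axis is L1's direction at 0.2°, so u = (cos 0.2°, sin 0.2°) = (0.99999, 0.0034907) and n = (−sin 0.2°, cos 0.2°) = (-0.0034907, 0.99999). F is at the origin and Z lies 45.4 along u from F, so Z = 45.4·u = (45.400, 0.15848). Tangency of A1 to both parallel lines with radius 11.6 puts C and K at F ± 11.6·n: C = (-0.040492, 11.600), K = (0.040492, -11.600). Equal radii place L and M the same way about Z: L = Z + 11.6·n = (45.359, 11.758), M = Z − 11.6·n = (45.440, -11.441). Then |FL| = |L − F| = 46.859.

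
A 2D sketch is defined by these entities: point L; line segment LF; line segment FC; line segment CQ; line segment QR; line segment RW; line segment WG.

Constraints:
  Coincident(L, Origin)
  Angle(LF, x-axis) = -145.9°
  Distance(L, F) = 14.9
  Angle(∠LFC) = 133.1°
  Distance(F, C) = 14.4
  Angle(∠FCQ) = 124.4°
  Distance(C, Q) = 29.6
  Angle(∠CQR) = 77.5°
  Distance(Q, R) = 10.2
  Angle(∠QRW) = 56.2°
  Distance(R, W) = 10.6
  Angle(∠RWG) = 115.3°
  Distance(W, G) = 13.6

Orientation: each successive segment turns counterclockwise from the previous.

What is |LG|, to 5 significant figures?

47.410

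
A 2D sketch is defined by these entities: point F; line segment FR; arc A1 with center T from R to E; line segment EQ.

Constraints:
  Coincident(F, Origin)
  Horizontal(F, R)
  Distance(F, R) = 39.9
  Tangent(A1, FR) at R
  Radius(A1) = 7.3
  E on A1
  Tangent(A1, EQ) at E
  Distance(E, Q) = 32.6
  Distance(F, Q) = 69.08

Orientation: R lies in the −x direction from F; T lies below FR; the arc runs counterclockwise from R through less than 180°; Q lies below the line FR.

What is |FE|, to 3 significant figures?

46.7

Checks: |TE| = 7.300 ✓; ∠(TE, EQ) = 90.00° ✓; |EQ| = 32.60 ✓; |FQ| = 69.08 ✓.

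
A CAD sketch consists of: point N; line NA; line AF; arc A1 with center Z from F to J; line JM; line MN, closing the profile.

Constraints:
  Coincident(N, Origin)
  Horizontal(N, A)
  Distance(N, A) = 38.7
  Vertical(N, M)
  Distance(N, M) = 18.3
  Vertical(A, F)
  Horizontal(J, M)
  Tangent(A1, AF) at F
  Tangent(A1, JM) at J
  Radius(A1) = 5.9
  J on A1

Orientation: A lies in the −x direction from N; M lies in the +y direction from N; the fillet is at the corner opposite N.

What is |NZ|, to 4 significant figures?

35.07

N is at the origin; NA is horizontal with |NA| = 38.7 and A on the −x side, so A = (-38.70, 0.000). N and M share the same x with |NM| = 18.3 and M on the +y side, so M = (0.000, 18.30). The virtual corner opposite N is at (-38.70, 18.30). A1 meets AF tangentially, so ZF is at right angles to AF and since A1 is tangent to JM there, ZJ ⟂ JM, with radius 5.9, so the center Z sits 5.9 in from both sides at Z = (-32.80, 12.40). Then |NZ| = |Z − N| = 35.07.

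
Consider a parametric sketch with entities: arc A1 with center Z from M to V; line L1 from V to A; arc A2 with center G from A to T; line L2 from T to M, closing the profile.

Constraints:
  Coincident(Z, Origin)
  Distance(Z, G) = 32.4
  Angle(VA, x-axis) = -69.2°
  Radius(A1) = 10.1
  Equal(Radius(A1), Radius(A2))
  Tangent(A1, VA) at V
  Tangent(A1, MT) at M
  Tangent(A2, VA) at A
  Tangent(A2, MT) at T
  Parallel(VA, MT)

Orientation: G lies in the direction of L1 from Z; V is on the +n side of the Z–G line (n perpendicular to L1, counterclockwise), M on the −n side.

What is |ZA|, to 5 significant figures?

33.938

The slot axis is L1's direction at -69.2°, so u = (cos -69.2°, sin -69.2°) = (0.35511, -0.93483) and n = (−sin -69.2°, cos -69.2°) = (0.93483, 0.35511). Z is at the origin and G lies 32.4 along u from Z, so G = 32.4·u = (11.505, -30.288). Tangency of A1 to both parallel lines with radius 10.1 puts V and M at Z ± 10.1·n: V = (9.4417, 3.5866), M = (-9.4417, -3.5866). Equal radii place A and T the same way about G: A = G + 10.1·n = (20.947, -26.702), T = G − 10.1·n = (2.0637, -33.875). Then |ZA| = |A − Z| = 33.938.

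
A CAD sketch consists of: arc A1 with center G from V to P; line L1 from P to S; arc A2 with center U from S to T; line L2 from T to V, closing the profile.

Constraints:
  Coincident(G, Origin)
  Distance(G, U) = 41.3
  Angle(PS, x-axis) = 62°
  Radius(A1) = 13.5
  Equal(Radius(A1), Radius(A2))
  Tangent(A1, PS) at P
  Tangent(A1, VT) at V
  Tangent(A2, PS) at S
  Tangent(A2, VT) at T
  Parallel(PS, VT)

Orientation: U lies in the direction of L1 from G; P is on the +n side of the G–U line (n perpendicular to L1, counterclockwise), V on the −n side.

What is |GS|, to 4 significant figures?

43.45

Tangency of A1 to both parallel lines with radius 13.5 puts P and V at G ± 13.5·n: P = (-11.92, 6.338), V = (11.92, -6.338). Equal radii place S and T the same way about U: S = U + 13.5·n = (7.469, 42.80), T = U − 13.5·n = (31.31, 30.13). Then |GS| = |S − G| = 43.45.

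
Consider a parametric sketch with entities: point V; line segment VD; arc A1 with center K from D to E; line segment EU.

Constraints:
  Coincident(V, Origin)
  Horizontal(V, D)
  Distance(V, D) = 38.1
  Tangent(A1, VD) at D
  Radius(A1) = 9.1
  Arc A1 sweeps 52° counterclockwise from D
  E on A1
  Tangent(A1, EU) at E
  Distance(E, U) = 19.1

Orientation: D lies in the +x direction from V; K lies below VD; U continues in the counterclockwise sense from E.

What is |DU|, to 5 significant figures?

26.503

On A1, D sits at bearing 90° from K; a 52° counterclockwise sweep puts E at bearing 142°, so E = K + 9.1·(cos 142°, sin 142°) = (30.929, -3.4975). Since A1 is tangent to EU there, KE ⟂ EU, so EU runs along (−sin 142°, cos 142°); with |EU| = 19.1, U = (19.170, -18.548). Then |DU| = |U − D| = 26.503.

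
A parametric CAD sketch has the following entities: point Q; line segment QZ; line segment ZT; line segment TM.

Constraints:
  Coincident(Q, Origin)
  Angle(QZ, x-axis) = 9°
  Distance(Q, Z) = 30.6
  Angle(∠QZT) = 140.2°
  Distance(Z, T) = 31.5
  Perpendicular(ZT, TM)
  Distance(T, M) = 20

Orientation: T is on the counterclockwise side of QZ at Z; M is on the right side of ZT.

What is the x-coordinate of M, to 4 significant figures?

66.02

Q is at the origin; QZ runs at 9.0° with length 30.6, so Z = 30.6·(cos 9.0°, sin 9.0°) = (30.22, 4.787). ∠QZT = 140.2°, so ZT runs at 9.0° + (180° − 140.2°) = 48.80° from the x-axis; with |ZT| = 31.5, T = Z + 31.5·(cos 48.80°, sin 48.80°) = (50.97, 28.49). The perpendicularity gives TM at right angles to ZT; with |TM| = 20.0 on the right of ZT, M = T + 20.0·(0.7524, -0.6587) = (66.02, 15.31). So M.x = 66.02.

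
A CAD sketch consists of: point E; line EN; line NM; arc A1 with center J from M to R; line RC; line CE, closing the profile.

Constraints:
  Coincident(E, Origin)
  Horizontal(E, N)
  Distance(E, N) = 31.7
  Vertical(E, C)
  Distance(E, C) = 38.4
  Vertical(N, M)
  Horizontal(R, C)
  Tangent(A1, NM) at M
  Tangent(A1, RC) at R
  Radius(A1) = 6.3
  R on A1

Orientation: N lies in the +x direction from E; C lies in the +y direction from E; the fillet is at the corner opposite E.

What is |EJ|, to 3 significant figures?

40.9

EC is vertical with |EC| = 38.4 and C on the +y side, so C = (0.00, 38.4). The virtual corner opposite E is at (31.7, 38.4). Tangency of A1 to NM means the radius JM is perpendicular to NM and A1 meets RC tangentially, so JR is at right angles to RC, with radius 6.3, so the center J sits 6.3 in from both sides at J = (25.4, 32.1). Then |EJ| = |J − E| = 40.9.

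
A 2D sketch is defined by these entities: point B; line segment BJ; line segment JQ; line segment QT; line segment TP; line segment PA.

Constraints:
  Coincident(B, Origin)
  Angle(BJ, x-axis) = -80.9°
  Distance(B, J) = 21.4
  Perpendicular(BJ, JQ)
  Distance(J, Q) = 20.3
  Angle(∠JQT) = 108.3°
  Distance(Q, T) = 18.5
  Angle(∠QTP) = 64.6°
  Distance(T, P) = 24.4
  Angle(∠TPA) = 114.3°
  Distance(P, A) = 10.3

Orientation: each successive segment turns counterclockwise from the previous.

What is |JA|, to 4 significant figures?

4.847

B is at the origin; BJ runs at -80.9° with length 21.4, so J = (3.385, -21.13). The perpendicularity gives JQ at right angles to BJ, so JQ runs at 9.100°; with |JQ| = 20.3, Q = (23.43, -17.92). ∠JQT = 108.3° gives QT at 80.80° from the x-axis; with |QT| = 18.5, T = (26.39, 0.3420). ∠QTP = 64.6° gives TP at -163.8° from the x-axis; with |TP| = 24.4, P = (2.956, -6.465). ∠TPA = 114.3° gives PA at -98.10° from the x-axis; with |PA| = 10.3, A = (1.504, -16.66). Then |JA| = |A − J| = 4.847.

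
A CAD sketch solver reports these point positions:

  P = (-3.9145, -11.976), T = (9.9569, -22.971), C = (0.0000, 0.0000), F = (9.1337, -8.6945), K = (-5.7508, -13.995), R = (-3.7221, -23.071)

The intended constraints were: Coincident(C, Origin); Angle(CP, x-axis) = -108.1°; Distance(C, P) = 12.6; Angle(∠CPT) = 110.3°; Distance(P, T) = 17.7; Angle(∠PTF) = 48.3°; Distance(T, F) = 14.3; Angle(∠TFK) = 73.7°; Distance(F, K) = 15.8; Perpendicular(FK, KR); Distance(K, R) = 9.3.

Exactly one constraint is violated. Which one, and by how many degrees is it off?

Perpendicular(FK, KR) — off by 7.00°.

C = (0.00, 0.00) ✓; CP at -108.1° ✓; |CP| = 12.60 ✓; ∠CPT = 110.3° ✓; |PT| = 17.70 ✓; ∠PTF = 48.30° ✓; |TF| = 14.30 ✓; ∠TFK = 73.70° ✓; |FK| = 15.80 ✓; ∠(FK, KR) = 83.00° ✗; |KR| = 9.300 ✓.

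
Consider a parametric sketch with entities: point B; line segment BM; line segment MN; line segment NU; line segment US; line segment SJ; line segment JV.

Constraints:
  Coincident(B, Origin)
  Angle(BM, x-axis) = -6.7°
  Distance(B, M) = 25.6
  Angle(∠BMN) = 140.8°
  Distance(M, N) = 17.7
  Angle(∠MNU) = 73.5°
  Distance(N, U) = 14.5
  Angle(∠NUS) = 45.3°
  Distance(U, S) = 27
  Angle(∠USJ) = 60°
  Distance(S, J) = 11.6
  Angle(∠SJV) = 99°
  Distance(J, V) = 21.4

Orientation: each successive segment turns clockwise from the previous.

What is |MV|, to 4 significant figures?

19.08

B is at the origin; BM runs at -6.7° with length 25.6, so M = (25.43, -2.987). ∠BMN = 140.8° gives MN at -45.90° from the x-axis; with |MN| = 17.7, N = (37.74, -15.70). ∠MNU = 73.5° gives NU at -152.4° from the x-axis; with |NU| = 14.5, U = (24.89, -22.42). ∠NUS = 45.3° gives US at 72.90° from the x-axis; with |US| = 27.0, S = (32.83, 3.391). ∠USJ = 60.0° gives SJ at -47.10° from the x-axis; with |SJ| = 11.6, J = (40.73, -5.106). ∠SJV = 99.0° gives JV at -128.1° from the x-axis; with |JV| = 21.4, V = (27.52, -21.95). Then |MV| = |V − M| = 19.08.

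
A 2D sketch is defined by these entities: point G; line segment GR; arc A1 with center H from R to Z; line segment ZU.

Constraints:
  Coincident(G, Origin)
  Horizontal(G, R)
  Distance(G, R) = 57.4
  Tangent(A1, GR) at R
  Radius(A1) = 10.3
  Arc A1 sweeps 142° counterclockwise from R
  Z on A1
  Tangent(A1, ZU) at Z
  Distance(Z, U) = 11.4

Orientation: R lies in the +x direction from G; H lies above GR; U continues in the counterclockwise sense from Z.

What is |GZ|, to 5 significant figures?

66.348

Tangency of A1 to GR means the radius HR is perpendicular to GR, so H = R + (0, 10.3) = (57.400, 10.300). On A1, R sits at bearing -90° from H; a 142° counterclockwise sweep puts Z at bearing 52°, so Z = H + 10.3·(cos 52°, sin 52°) = (63.741, 18.417). Then |GZ| = |Z − G| = 66.348.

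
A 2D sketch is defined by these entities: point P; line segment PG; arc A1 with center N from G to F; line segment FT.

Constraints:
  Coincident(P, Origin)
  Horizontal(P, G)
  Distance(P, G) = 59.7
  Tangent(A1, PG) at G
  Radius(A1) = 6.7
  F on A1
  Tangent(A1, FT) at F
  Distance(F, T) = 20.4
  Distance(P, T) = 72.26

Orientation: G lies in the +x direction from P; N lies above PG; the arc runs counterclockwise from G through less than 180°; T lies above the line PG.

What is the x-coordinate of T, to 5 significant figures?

67.081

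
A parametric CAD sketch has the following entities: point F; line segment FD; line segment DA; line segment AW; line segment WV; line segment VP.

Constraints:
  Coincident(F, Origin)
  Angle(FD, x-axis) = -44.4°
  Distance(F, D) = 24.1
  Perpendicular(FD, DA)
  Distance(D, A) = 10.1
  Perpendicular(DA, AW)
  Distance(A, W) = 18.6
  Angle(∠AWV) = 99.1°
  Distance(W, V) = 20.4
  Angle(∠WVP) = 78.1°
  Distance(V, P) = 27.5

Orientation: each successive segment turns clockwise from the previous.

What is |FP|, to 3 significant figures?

31.0

∠AWV = 99.1° gives WV at 54.7° from the x-axis; with |WV| = 20.4, V = (8.65, 5.58). ∠WVP = 78.1° gives VP at -47.2° from the x-axis; with |VP| = 27.5, P = (27.3, -14.6). Then |FP| = |P − F| = 31.0.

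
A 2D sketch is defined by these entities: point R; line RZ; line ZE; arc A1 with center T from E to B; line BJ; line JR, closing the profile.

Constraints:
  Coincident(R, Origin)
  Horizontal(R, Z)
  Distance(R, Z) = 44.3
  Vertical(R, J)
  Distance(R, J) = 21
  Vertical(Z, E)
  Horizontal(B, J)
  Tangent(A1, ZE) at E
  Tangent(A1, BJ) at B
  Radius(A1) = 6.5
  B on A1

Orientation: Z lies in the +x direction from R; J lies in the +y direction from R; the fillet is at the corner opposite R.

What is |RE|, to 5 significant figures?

46.613

The virtual corner opposite R is at (44.300, 21.000). A1 meets ZE tangentially, so TE is at right angles to ZE and A1 meets BJ tangentially, so TB is at right angles to BJ, with radius 6.5, so the center T sits 6.5 in from both sides at T = (37.800, 14.500). That places the tangent points at E = (44.300, 14.500) on ZE and B = (37.800, 21.000) on BJ. Then |RE| = |E − R| = 46.613.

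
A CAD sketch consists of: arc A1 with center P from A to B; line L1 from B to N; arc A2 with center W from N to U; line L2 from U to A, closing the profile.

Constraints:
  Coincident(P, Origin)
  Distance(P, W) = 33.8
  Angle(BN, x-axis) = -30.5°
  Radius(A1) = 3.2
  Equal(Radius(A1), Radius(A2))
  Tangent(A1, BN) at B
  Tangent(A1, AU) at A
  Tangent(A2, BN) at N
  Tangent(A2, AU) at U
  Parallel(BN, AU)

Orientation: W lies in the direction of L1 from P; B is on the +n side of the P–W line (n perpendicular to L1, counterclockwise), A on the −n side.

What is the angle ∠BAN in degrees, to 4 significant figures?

79.28°

The slot axis is L1's direction at -30.5°, so u = (cos -30.5°, sin -30.5°) = (0.8616, -0.5075) and n = (−sin -30.5°, cos -30.5°) = (0.5075, 0.8616). P is at the origin and W lies 33.8 along u from P, so W = 33.8·u = (29.12, -17.15). Tangency of A1 to both parallel lines with radius 3.2 puts B and A at P ± 3.2·n: B = (1.624, 2.757), A = (-1.624, -2.757). Equal radii place N and U the same way about W: N = W + 3.2·n = (30.75, -14.40), U = W − 3.2·n = (27.50, -19.91). Then cos ∠BAN = AB·AN / (|AB||AN|), giving 79.28°.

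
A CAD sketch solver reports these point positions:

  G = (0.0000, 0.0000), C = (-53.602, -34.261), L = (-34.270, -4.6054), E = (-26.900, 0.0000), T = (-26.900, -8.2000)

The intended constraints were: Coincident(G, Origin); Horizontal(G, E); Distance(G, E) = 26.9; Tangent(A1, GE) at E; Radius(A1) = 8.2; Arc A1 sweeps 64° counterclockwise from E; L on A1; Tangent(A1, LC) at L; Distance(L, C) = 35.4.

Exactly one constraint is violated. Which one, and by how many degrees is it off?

Tangent(A1, LC) at L — off by 7.10°.

G = (0.00, 0.00) ✓; G.y = 0.00, E.y = 0.00 ✓; |GE| = 26.90 ✓; ∠(TE, EG) = 90.00° ✓; |TE| = 8.200 ✓; bearing(T→L) − bearing(T→E) = 64.00° ✓; |TL| = 8.200 ✓; ∠(TL, LC) = 97.10° ✗; |LC| = 35.40 ✓.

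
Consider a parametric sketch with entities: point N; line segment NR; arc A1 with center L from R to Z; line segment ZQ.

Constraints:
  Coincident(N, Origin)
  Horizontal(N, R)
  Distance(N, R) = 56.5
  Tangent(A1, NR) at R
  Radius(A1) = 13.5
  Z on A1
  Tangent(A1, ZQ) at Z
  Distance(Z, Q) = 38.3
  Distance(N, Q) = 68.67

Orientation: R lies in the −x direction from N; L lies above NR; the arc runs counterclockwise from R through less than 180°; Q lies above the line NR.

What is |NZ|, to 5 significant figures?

45.240

Checks: |LZ| = 13.50 ✓; ∠(LZ, ZQ) = 90.00° ✓; |ZQ| = 38.30 ✓; |NQ| = 68.67 ✓.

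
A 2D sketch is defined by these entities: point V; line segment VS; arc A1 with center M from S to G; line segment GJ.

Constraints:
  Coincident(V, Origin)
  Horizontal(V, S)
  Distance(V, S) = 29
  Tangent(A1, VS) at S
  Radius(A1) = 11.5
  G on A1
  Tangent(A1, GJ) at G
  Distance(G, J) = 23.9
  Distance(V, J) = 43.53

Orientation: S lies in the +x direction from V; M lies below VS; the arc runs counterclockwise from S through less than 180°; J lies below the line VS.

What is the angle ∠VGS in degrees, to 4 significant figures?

91.25°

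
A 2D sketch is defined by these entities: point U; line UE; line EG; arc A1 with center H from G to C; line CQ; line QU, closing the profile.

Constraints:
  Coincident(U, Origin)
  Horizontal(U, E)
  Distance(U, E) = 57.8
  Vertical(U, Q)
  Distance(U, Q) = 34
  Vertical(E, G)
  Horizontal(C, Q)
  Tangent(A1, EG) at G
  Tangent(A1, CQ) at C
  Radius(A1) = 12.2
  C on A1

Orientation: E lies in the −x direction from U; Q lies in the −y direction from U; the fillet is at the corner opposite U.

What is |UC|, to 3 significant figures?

56.9

U is at the origin; U and E share the same y with |UE| = 57.8 and E on the −x side, so E = (-57.8, 0.00). U and Q share the same x with |UQ| = 34.0 and Q on the −y side, so Q = (0.00, -34.0). The virtual corner opposite U is at (-57.8, -34.0). A1 meets EG tangentially, so HG is at right angles to EG and A1 meets CQ tangentially, so HC is at right angles to CQ, with radius 12.2, so the center H sits 12.2 in from both sides at H = (-45.6, -21.8). That places the tangent points at G = (-57.8, -21.8) on EG and C = (-45.6, -34.0) on CQ. Then |UC| = |C − U| = 56.9.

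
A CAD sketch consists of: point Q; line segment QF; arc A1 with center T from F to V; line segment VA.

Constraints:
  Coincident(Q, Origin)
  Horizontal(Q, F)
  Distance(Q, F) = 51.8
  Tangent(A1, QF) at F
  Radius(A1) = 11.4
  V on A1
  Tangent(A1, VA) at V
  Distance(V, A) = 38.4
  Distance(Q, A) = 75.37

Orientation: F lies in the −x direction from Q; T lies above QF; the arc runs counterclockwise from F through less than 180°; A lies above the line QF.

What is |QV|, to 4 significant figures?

44.03

Q is at the origin; Q and F share the same y with |QF| = 51.8 and F on the −x side, so F = (-51.80, 0.000). A1 meets QF tangentially, so TF is at right angles to QF, so T = F + (0, 11.4) = (-51.80, 11.40). Since TV ⟂ VA (tangency), |TA| = √(11.4² + 38.4²) = 40.06 regardless of where V sits on A1. So A lies on both circle(Q, 75.37) and circle(T, 40.06); the above-QF intersection is A = (-55.21, 51.31). V is the foot of the tangent from A: V = (-41.19, 15.56).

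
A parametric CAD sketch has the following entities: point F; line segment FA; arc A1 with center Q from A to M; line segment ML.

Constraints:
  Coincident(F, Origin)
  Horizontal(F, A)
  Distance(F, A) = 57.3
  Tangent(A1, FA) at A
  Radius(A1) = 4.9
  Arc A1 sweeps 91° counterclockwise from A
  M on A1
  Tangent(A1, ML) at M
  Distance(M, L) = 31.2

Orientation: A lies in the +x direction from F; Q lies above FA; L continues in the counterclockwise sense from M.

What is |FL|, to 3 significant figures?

71.5

F is at the origin; FA is horizontal with |FA| = 57.3 and A on the +x side, so A = (57.3, 0.00). The tangent condition forces QA to be normal to FA, so Q = A + (0, 4.9) = (57.3, 4.90). On A1, A sits at bearing -90° from Q; a 91° counterclockwise sweep puts M at bearing 1°, so M = Q + 4.9·(cos 1°, sin 1°) = (62.2, 4.99). Since A1 is tangent to ML there, QM ⟂ ML, so ML runs along (−sin 1°, cos 1°); with |ML| = 31.2, L = (61.7, 36.2). Then |FL| = |L − F| = 71.5.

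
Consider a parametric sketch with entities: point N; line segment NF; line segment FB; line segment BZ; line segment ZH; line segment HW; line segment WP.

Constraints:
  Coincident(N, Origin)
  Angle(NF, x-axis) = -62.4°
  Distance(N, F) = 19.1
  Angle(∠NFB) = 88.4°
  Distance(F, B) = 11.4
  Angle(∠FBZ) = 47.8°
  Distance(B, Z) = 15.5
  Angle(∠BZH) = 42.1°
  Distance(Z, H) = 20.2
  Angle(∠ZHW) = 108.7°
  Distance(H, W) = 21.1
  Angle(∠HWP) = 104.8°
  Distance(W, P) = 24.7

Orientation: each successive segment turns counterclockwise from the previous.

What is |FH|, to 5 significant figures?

8.7774

N is at the origin; NF runs at -62.4° with length 19.1, so F = (8.8490, -16.926). ∠NFB = 88.4° gives FB at 29.200° from the x-axis; with |FB| = 11.4, B = (18.800, -11.365). ∠FBZ = 47.8° gives BZ at 161.40° from the x-axis; with |BZ| = 15.5, Z = (4.1099, -6.4210). ∠BZH = 42.1° gives ZH at -60.700° from the x-axis; with |ZH| = 20.2, H = (13.995, -24.037). Then |FH| = |H − F| = 8.7774.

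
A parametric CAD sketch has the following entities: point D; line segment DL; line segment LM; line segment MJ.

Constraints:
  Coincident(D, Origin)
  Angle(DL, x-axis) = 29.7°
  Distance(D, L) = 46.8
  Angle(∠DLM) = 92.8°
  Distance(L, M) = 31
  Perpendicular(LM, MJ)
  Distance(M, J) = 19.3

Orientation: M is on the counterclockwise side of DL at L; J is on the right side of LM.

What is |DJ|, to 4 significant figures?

73.96

D is at the origin; DL runs at 29.7° with length 46.8, so L = 46.8·(cos 29.7°, sin 29.7°) = (40.65, 23.19). ∠DLM = 92.8°, so LM runs at 29.7° + (180° − 92.8°) = 116.9° from the x-axis; with |LM| = 31.0, M = L + 31.0·(cos 116.9°, sin 116.9°) = (26.63, 50.83). The perpendicularity gives MJ at right angles to LM; with |MJ| = 19.3 on the right of LM, J = M + 19.3·(0.8918, 0.4524) = (43.84, 59.57). Then |DJ| = |J − D| = 73.96.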